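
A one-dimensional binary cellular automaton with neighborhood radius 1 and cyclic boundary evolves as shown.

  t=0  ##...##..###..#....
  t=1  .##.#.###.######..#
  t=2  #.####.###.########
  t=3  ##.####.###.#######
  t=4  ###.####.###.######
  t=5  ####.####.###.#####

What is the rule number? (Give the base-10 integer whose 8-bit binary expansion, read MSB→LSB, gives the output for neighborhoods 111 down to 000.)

  ### -> #   bit 7 = 1  t=0,i=10
  ##. -> #   bit 6 = 1  t=0,i=1
  #.# -> #   bit 5 = 1  t=1,i=0
  #.. -> #   bit 4 = 1  t=0,i=2
  .## -> .   bit 3 = 0  t=0,i=0
  .#. -> #   bit 2 = 1  t=0,i=14
  ..# -> #   bit 1 = 1  t=0,i=4
  ... -> .   bit 0 = 0  t=0,i=3
  bits 11110110 = 246

246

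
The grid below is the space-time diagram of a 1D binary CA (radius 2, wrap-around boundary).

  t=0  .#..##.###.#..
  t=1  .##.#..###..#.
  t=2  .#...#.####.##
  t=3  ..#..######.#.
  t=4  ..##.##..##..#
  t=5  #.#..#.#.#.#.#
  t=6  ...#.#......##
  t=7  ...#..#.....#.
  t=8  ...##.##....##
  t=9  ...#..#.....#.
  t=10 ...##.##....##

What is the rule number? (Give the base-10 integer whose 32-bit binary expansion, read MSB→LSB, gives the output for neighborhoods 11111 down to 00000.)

  ##### -> .   bit 31 = 0  t=3,i=7
  ####. -> #   bit 30 = 1  t=2,i=9
  ###.# -> #   bit 29 = 1  t=0,i=9
  ###.. -> #   bit 28 = 1  t=1,i=9
  ##.## -> .   bit 27 = 0  t=0,i=6
  ##.#. -> .   bit 26 = 0  t=0,i=10
  ##..# -> #   bit 25 = 1  t=1,i=10
  ##... -> .   bit 24 = 0  t=6,i=0
  #.### -> #   bit 23 = 1  t=0,i=7
  #.##. -> #   bit 22 = 1  t=2,i=12
  #.#.# -> .   bit 21 = 0  t=5,i=7
  #.#.. -> .   bit 20 = 0  t=0,i=11
  #..## -> .   bit 19 = 0  t=0,i=3
  #..#. -> .   bit 18 = 0  t=1,i=11
  #...# -> .   bit 17 = 0  t=0,i=13
  #.... -> .   bit 16 = 0  t=6,i=7
  .#### -> #   bit 15 = 1  t=2,i=8
  .###. -> #   bit 14 = 1  t=0,i=8
  .##.# -> .   bit 13 = 0  t=0,i=5
  .##.. -> .   bit 12 = 0  t=4,i=6
  .#.## -> #   bit 11 = 1  t=2,i=6
  .#.#. -> .   bit 10 = 0  t=5,i=6
  .#..# -> #   bit 9 = 1  t=0,i=2
  .#... -> #   bit 8 = 1  t=0,i=12
  ..### -> #   bit 7 = 1  t=1,i=7
  ..##. -> #   bit 6 = 1  t=0,i=4
  ..#.# -> #   bit 5 = 1  t=2,i=5
  ..#.. -> #   bit 4 = 1  t=0,i=1
  ...## -> .   bit 3 = 0  t=6,i=11
  ...#. -> .   bit 2 = 0  t=0,i=0
  ....# -> .   bit 1 = 0  t=6,i=10
  ..... -> .   bit 0 = 0  t=6,i=8
  bits 01110010110000001100101111110000 = 1925237744

1925237744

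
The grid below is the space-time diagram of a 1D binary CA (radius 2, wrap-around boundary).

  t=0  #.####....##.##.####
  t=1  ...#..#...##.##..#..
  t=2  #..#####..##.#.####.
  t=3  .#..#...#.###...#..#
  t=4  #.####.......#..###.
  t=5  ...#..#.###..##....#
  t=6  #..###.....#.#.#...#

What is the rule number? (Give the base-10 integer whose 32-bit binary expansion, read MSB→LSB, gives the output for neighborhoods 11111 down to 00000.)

  #####|.  b31=0 t=0,i=18
  ####.|.  b30=0 t=0,i=4
  ###.#|.  b29=0 t=0,i=0
  ###..|.  b28=0 t=0,i=5
  ##.##|.  b27=0 t=0,i=1
  ##.#.|#  b26=1 t=2,i=12
  ##..#|#  b25=1 t=1,i=15
  ##...|#  b24=1 t=0,i=6
  #.###|.  b23=0 t=0,i=2
  #.##.|#  b22=1 t=0,i=13
  #.#.#|.  b21=0 t=2,i=13
  #.#..|.  b20=0 t=2,i=0
  #..##|.  b19=0 t=2,i=2
  #..#.|#  b18=1 t=1,i=5
  #...#|.  b17=0 t=1,i=8
  #....|.  b16=0 t=0,i=7
  .####|#  b15=1 t=0,i=3
  .###.|.  b14=0 t=3,i=11
  .##.#|#  b13=1 t=0,i=11
  .##..|.  b12=0 t=1,i=14
  .#.##|.  b11=0 t=2,i=14
  .#.#.|#  b10=1 t=3,i=0
  .#..#|#  b9=1 t=1,i=4
  .#...|#  b8=1 t=1,i=7
  ..###|.  b7=0 t=2,i=3
  ..##.|#  b6=1 t=0,i=10
  ..#.#|.  b5=0 t=3,i=8
  ..#..|#  b4=1 t=1,i=3
  ...##|.  b3=0 t=0,i=9
  ...#.|.  b2=0 t=1,i=2
  ....#|.  b1=0 t=0,i=8
  .....|#  b0=1 t=1,i=0
  bits 00000111010001001010011101010001 = 121939793

121939793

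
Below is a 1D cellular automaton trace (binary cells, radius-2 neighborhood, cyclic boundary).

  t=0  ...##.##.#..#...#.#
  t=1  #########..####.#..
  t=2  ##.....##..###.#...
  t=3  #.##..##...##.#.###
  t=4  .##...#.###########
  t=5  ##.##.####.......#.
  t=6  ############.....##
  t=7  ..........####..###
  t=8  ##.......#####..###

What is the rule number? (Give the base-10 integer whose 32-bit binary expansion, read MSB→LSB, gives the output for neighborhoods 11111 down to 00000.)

  ##### -> .   bit 31 = 0  t=1,i=2
  ####. -> #   bit 30 = 1  t=1,i=7
  ###.# -> .   bit 29 = 0  t=1,i=14
  ###.. -> #   bit 28 = 1  t=1,i=8
  ##.## -> #   bit 27 = 1  t=0,i=5
  ##.#. -> #   bit 26 = 1  t=0,i=8
  ##..# -> .   bit 25 = 0  t=1,i=9
  ##... -> #   bit 24 = 1  t=2,i=2
  #.### -> #   bit 23 = 1  t=3,i=16
  #.##. -> #   bit 22 = 1  t=0,i=6
  #.#.# -> #   bit 21 = 1  t=3,i=14
  #.#.. -> .   bit 20 = 0  t=0,i=9
  #..## -> .   bit 19 = 0  t=1,i=10
  #..#. -> #   bit 18 = 1  t=0,i=11
  #...# -> #   bit 17 = 1  t=0,i=1
  #.... -> #   bit 16 = 1  t=2,i=3
  .#### -> #   bit 15 = 1  t=1,i=1
  .###. -> #   bit 14 = 1  t=2,i=12
  .##.# -> #   bit 13 = 1  t=0,i=4
  .##.. -> .   bit 12 = 0  t=2,i=1
  .#.## -> #   bit 11 = 1  t=3,i=15
  .#.#. -> .   bit 10 = 0  t=0,i=17
  .#..# -> .   bit 9 = 0  t=0,i=10
  .#... -> #   bit 8 = 1  t=0,i=0
  ..### -> #   bit 7 = 1  t=1,i=0
  ..##. -> #   bit 6 = 1  t=0,i=3
  ..#.# -> #   bit 5 = 1  t=0,i=16
  ..#.. -> #   bit 4 = 1  t=0,i=12
  ...## -> #   bit 3 = 1  t=0,i=2
  ...#. -> .   bit 2 = 0  t=0,i=15
  ....# -> .   bit 1 = 0  t=2,i=5
  ..... -> .   bit 0 = 0  t=2,i=4
  bits 01011101111001111110100111111000 = 1575479800

1575479800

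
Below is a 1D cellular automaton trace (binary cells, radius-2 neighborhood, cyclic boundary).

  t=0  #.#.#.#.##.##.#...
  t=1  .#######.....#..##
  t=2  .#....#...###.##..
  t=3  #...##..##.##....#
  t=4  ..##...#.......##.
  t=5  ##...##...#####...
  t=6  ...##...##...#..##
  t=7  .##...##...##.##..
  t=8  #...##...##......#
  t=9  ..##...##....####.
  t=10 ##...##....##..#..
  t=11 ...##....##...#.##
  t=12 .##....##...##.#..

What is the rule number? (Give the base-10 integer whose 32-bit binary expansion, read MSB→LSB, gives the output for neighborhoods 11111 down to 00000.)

  [31] ##### => .  t=1,i=3
  [30] ####. => #  t=1,i=6
  [29] ###.# => #  t=2,i=12
  [28] ###.. => .  t=1,i=7
  [27] ##.## => .  t=0,i=10
  [26] ##.#. => #  t=0,i=13
  [25] ##..# => .  t=3,i=6
  [24] ##... => .  t=1,i=8
  [23] #.### => #  t=1,i=1
  [22] #.##. => .  t=0,i=8
  [21] #.#.# => #  t=0,i=2
  [20] #.#.. => .  t=0,i=14
  [19] #..## => #  t=1,i=15
  [18] #..#. => #  t=10,i=14
  [17] #...# => #  t=0,i=16
  [16] #.... => .  t=1,i=9
  [15] .#### => .  t=1,i=2
  [14] .###. => #  t=2,i=11
  [13] .##.# => .  t=0,i=9
  [12] .##.. => .  t=2,i=15
  [11] .#.## => #  t=0,i=7
  [10] .#.#. => #  t=0,i=1
  [9] .#..# => #  t=1,i=14
  [8] .#... => .  t=0,i=15
  [7] ..### => .  t=2,i=10
  [6] ..##. => .  t=1,i=16
  [5] ..#.# => .  t=0,i=0
  [4] ..#.. => .  t=1,i=13
  [3] ...## => #  t=2,i=9
  [2] ...#. => #  t=0,i=17
  [1] ....# => #  t=1,i=11
  [0] ..... => #  t=1,i=10
  bits 01100100101011100100111000001111 = 1689144847

1689144847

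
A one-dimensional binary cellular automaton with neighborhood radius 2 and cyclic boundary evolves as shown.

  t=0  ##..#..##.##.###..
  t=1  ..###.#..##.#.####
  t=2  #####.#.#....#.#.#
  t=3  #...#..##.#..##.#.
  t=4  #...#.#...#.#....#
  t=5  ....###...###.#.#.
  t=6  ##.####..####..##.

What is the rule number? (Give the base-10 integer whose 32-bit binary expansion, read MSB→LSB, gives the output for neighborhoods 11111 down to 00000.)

979225785

  ##### -> .   bit 31 = 0  t=2,i=1
  ####. -> .   bit 30 = 0  t=1,i=16
  ###.# -> #   bit 29 = 1  t=1,i=4
  ###.. -> #   bit 28 = 1  t=0,i=15
  ##.## -> #   bit 27 = 1  t=0,i=9
  ##.#. -> .   bit 26 = 0  t=1,i=5
  ##..# -> #   bit 25 = 1  t=0,i=2
  ##... -> .   bit 24 = 0  t=4,i=1
  #.### -> .   bit 23 = 0  t=0,i=13
  #.##. -> #   bit 22 = 1  t=0,i=10
  #.#.# -> .   bit 21 = 0  t=1,i=12
  #.#.. -> #   bit 20 = 1  t=1,i=6
  #..## -> #   bit 19 = 1  t=0,i=6
  #..#. -> #   bit 18 = 1  t=0,i=3
  #...# -> .   bit 17 = 0  t=3,i=2
  #.... -> #   bit 16 = 1  t=2,i=10
  .#### -> #   bit 15 = 1  t=1,i=15
  .###. -> #   bit 14 = 1  t=0,i=14
  .##.# -> .   bit 13 = 0  t=0,i=8
  .##.. -> .   bit 12 = 0  t=0,i=1
  .#.## -> #   bit 11 = 1  t=1,i=13
  .#.#. -> #   bit 10 = 1  t=2,i=7
  .#..# -> .   bit 9 = 0  t=0,i=5
  .#... -> .   bit 8 = 0  t=2,i=9
  ..### -> #   bit 7 = 1  t=1,i=2
  ..##. -> .   bit 6 = 0  t=0,i=0
  ..#.# -> #   bit 5 = 1  t=2,i=13
  ..#.. -> #   bit 4 = 1  t=0,i=4
  ...## -> #   bit 3 = 1  t=4,i=16
  ...#. -> .   bit 2 = 0  t=2,i=12
  ....# -> .   bit 1 = 0  t=2,i=11
  ..... -> #   bit 0 = 1  t=5,i=1
  bits 00111010010111011100110010111001 = 979225785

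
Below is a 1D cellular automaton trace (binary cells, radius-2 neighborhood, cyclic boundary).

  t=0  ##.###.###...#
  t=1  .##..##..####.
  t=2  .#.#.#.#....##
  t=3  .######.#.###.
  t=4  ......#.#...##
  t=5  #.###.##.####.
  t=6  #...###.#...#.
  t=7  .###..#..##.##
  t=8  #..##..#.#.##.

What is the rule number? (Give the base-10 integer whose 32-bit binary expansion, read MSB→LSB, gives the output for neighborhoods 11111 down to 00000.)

  #####|.  b31=0 t=3,i=3
  ####.|.  b30=0 t=1,i=11
  ###.#|#  b29=1 t=0,i=1
  ###..|#  b28=1 t=0,i=9
  ##.##|#  b27=1 t=0,i=2
  ##.#.|.  b26=0 t=2,i=0
  ##..#|#  b25=1 t=1,i=3
  ##...|#  b24=1 t=0,i=10
  #.###|.  b23=0 t=0,i=3
  #.##.|#  b22=1 t=5,i=6
  #.#.#|#  b21=1 t=2,i=1
  #.#..|.  b20=0 t=2,i=7
  #..##|.  b19=0 t=1,i=0
  #..#.|.  b18=0 t=7,i=5
  #...#|#  b17=1 t=0,i=11
  #....|.  b16=0 t=2,i=9
  .####|.  b15=0 t=1,i=10
  .###.|.  b14=0 t=0,i=0
  .##.#|.  b13=0 t=2,i=13
  .##..|.  b12=0 t=1,i=2
  .#.##|.  b11=0 t=3,i=9
  .#.#.|#  b10=1 t=2,i=2
  .#..#|#  b9=1 t=7,i=7
  .#...|#  b8=1 t=2,i=8
  ..###|.  b7=0 t=0,i=13
  ..##.|#  b6=1 t=1,i=1
  ..#.#|#  b5=1 t=4,i=6
  ..#..|.  b4=0 t=7,i=6
  ...##|#  b3=1 t=0,i=12
  ...#.|.  b2=0 t=4,i=5
  ....#|#  b1=1 t=2,i=10
  .....|#  b0=1 t=4,i=2
  bits 00111011011000100000011101101011 = 996280171

996280171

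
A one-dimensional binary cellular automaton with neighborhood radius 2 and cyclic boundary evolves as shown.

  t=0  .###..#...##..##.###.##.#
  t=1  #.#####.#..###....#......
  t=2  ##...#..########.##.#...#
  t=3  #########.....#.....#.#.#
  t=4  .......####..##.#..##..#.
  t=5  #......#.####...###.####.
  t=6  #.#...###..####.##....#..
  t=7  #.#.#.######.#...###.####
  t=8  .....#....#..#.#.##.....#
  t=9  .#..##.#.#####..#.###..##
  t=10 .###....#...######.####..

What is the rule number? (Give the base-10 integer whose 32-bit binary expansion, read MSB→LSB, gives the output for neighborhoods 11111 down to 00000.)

  #####|.  b31=0 t=1,i=4
  ####.|#  b30=1 t=1,i=5
  ###.#|.  b29=0 t=0,i=19
  ###..|#  b28=1 t=0,i=3
  ##.##|.  b27=0 t=0,i=16
  ##.#.|.  b26=0 t=0,i=23
  ##..#|#  b25=1 t=0,i=4
  ##...|#  b24=1 t=1,i=14
  #.###|.  b23=0 t=0,i=1
  #.##.|.  b22=0 t=0,i=21
  #.#.#|.  b21=0 t=0,i=24
  #.#..|#  b20=1 t=1,i=8
  #..##|#  b19=1 t=0,i=13
  #..#.|#  b18=1 t=0,i=5
  #...#|#  b17=1 t=0,i=8
  #....|#  b16=1 t=1,i=15
  .####|.  b15=0 t=1,i=3
  .###.|#  b14=1 t=0,i=2
  .##.#|.  b13=0 t=0,i=15
  .##..|#  b12=1 t=0,i=11
  .#.##|#  b11=1 t=0,i=0
  .#.#.|.  b10=0 t=3,i=21
  .#..#|#  b9=1 t=1,i=9
  .#...|.  b8=0 t=0,i=7
  ..###|#  b7=1 t=1,i=11
  ..##.|.  b6=0 t=0,i=10
  ..#.#|#  b5=1 t=1,i=0
  ..#..|#  b4=1 t=0,i=6
  ...##|.  b3=0 t=0,i=9
  ...#.|#  b2=1 t=1,i=17
  ....#|.  b1=0 t=1,i=16
  .....|.  b0=0 t=1,i=21
  bits 01010011000111110101101010110100 = 1394563764

1394563764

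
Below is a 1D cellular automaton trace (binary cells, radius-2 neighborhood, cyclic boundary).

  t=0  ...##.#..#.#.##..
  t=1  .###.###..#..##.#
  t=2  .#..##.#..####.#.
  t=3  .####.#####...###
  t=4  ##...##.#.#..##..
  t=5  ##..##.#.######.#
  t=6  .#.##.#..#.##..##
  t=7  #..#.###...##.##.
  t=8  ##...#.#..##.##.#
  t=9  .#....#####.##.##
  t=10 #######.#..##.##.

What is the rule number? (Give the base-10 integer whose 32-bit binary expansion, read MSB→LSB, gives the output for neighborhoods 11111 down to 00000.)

  #####|#  b31=1 t=3,i=8
  ####.|.  b30=0 t=2,i=12
  ###.#|.  b29=0 t=1,i=3
  ###..|#  b28=1 t=1,i=7
  ##.##|#  b27=1 t=1,i=4
  ##.#.|#  b26=1 t=0,i=5
  ##..#|.  b25=0 t=1,i=8
  ##...|.  b24=0 t=0,i=15
  #.###|#  b23=1 t=1,i=1
  #.##.|#  b22=1 t=0,i=13
  #.#.#|.  b21=0 t=0,i=11
  #.#..|#  b20=1 t=0,i=6
  #..##|#  b19=1 t=1,i=12
  #..#.|.  b18=0 t=0,i=8
  #...#|.  b17=0 t=3,i=12
  #....|#  b16=1 t=0,i=16
  .####|.  b15=0 t=2,i=11
  .###.|.  b14=0 t=1,i=2
  .##.#|.  b13=0 t=0,i=4
  .##..|#  b12=1 t=0,i=14
  .#.##|.  b11=0 t=0,i=12
  .#.#.|#  b10=1 t=0,i=10
  .#..#|#  b9=1 t=0,i=7
  .#...|#  b8=1 t=9,i=2
  ..###|#  b7=1 t=2,i=10
  ..##.|#  b6=1 t=0,i=3
  ..#.#|.  b5=0 t=0,i=9
  ..#..|#  b4=1 t=1,i=10
  ...##|#  b3=1 t=0,i=2
  ...#.|.  b2=0 t=8,i=4
  ....#|#  b1=1 t=0,i=1
  .....|.  b0=0 t=0,i=0
  bits 10011100110110010001011111011010 = 2631473114

2631473114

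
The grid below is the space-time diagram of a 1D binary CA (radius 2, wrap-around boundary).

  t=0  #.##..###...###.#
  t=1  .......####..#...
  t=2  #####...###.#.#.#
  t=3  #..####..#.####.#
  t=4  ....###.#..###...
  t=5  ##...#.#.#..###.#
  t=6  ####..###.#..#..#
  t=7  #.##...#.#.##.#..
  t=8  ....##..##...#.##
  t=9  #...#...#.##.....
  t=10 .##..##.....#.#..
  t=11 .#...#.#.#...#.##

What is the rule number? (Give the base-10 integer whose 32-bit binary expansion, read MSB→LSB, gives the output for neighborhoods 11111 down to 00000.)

1436993345

  nb #####: next=.  (t=2,i=1, bit31=0)
  nb ####.: next=#  (t=1,i=9, bit30=1)
  nb ###.#: next=.  (t=0,i=14, bit29=0)
  nb ###..: next=#  (t=0,i=8, bit28=1)
  nb ##.##: next=.  (t=0,i=1, bit27=0)
  nb ##.#.: next=#  (t=2,i=11, bit26=1)
  nb ##..#: next=.  (t=0,i=4, bit25=0)
  nb ##...: next=#  (t=0,i=9, bit24=1)
  nb #.###: next=#  (t=2,i=16, bit23=1)
  nb #.##.: next=.  (t=0,i=2, bit22=0)
  nb #.#.#: next=#  (t=2,i=12, bit21=1)
  nb #.#..: next=.  (t=4,i=8, bit20=0)
  nb #..##: next=.  (t=0,i=5, bit19=0)
  nb #..#.: next=#  (t=1,i=12, bit18=1)
  nb #...#: next=#  (t=0,i=10, bit17=1)
  nb #....: next=.  (t=1,i=15, bit16=0)
  nb .####: next=#  (t=1,i=8, bit15=1)
  nb .###.: next=#  (t=0,i=7, bit14=1)
  nb .##.#: next=.  (t=0,i=0, bit13=0)
  nb .##..: next=.  (t=0,i=3, bit12=0)
  nb .#.##: next=.  (t=2,i=15, bit11=0)
  nb .#.#.: next=#  (t=2,i=13, bit10=1)
  nb .#..#: next=#  (t=4,i=9, bit9=1)
  nb .#...: next=#  (t=1,i=14, bit8=1)
  nb ..###: next=.  (t=0,i=6, bit7=0)
  nb ..##.: next=#  (t=8,i=4, bit6=1)
  nb ..#.#: next=.  (t=3,i=9, bit5=0)
  nb ..#..: next=.  (t=1,i=13, bit4=0)
  nb ...##: next=.  (t=0,i=11, bit3=0)
  nb ...#.: next=.  (t=5,i=4, bit2=0)
  nb ....#: next=.  (t=1,i=5, bit1=0)
  nb .....: next=#  (t=1,i=0, bit0=1)
  bits 01010101101001101100011101000001 = 1436993345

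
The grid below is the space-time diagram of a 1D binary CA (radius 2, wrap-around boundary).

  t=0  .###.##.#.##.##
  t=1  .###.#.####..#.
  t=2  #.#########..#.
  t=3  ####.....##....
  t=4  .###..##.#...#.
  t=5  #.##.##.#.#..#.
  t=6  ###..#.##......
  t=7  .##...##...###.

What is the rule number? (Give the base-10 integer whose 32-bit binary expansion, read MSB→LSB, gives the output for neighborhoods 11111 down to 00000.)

  nb #####: next=.  (t=2,i=4, bit31=0)
  nb ####.: next=#  (t=1,i=9, bit30=1)
  nb ###.#: next=#  (t=0,i=3, bit29=1)
  nb ###..: next=#  (t=1,i=10, bit28=1)
  nb ##.##: next=.  (t=0,i=0, bit27=0)
  nb ##.#.: next=#  (t=0,i=7, bit26=1)
  nb ##..#: next=.  (t=1,i=11, bit25=0)
  nb ##...: next=.  (t=3,i=4, bit24=0)
  nb #.###: next=#  (t=0,i=1, bit23=1)
  nb #.##.: next=#  (t=0,i=5, bit22=1)
  nb #.#.#: next=#  (t=0,i=8, bit21=1)
  nb #.#..: next=.  (t=4,i=9, bit20=0)
  nb #..##: next=#  (t=1,i=0, bit19=1)
  nb #..#.: next=.  (t=1,i=12, bit18=0)
  nb #...#: next=.  (t=4,i=11, bit17=0)
  nb #....: next=.  (t=3,i=5, bit16=0)
  nb .####: next=#  (t=1,i=8, bit15=1)
  nb .###.: next=#  (t=0,i=2, bit14=1)
  nb .##.#: next=.  (t=0,i=6, bit13=0)
  nb .##..: next=.  (t=3,i=10, bit12=0)
  nb .#.##: next=#  (t=0,i=9, bit11=1)
  nb .#.#.: next=.  (t=2,i=14, bit10=0)
  nb .#..#: next=.  (t=1,i=14, bit9=0)
  nb .#...: next=#  (t=4,i=10, bit8=1)
  nb ..###: next=.  (t=1,i=1, bit7=0)
  nb ..##.: next=#  (t=3,i=9, bit6=1)
  nb ..#.#: next=.  (t=2,i=13, bit5=0)
  nb ..#..: next=#  (t=1,i=13, bit4=1)
  nb ...##: next=.  (t=3,i=8, bit3=0)
  nb ...#.: next=.  (t=4,i=12, bit2=0)
  nb ....#: next=#  (t=3,i=7, bit1=1)
  nb .....: next=#  (t=3,i=6, bit0=1)
  bits 01110100111010001100100101010011 = 1961412947

1961412947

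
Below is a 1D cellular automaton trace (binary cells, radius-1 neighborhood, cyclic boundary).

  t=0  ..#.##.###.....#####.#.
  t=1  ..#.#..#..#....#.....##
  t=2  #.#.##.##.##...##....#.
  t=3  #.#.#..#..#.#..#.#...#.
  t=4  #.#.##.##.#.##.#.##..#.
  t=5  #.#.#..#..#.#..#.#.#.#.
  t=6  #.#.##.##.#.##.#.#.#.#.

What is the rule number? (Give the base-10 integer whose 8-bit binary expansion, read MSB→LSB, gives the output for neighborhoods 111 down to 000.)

28

  ###|.  b7=0 t=0,i=8
  ##.|.  b6=0 t=0,i=5
  #.#|.  b5=0 t=0,i=3
  #..|#  b4=1 t=0,i=10
  .##|#  b3=1 t=0,i=4
  .#.|#  b2=1 t=0,i=2
  ..#|.  b1=0 t=0,i=1
  ...|.  b0=0 t=0,i=0
  bits 00011100 = 28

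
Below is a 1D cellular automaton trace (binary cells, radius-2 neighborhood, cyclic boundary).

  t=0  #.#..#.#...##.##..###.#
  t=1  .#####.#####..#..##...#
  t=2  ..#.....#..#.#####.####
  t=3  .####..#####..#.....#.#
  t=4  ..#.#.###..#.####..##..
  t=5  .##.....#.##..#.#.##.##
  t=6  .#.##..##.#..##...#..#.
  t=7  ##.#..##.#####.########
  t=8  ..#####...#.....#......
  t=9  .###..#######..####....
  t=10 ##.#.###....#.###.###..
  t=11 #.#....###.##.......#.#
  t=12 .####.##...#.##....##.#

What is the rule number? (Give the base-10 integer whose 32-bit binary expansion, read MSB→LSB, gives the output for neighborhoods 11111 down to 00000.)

  #####|.  b31=0 t=1,i=3
  ####.|.  b30=0 t=1,i=4
  ###.#|.  b29=0 t=0,i=20
  ###..|#  b28=1 t=1,i=11
  ##.##|.  b27=0 t=0,i=13
  ##.#.|#  b26=1 t=0,i=1
  ##..#|.  b25=0 t=0,i=16
  ##...|#  b24=1 t=1,i=19
  #.###|.  b23=0 t=1,i=1
  #.##.|#  b22=1 t=0,i=14
  #.#.#|.  b21=0 t=3,i=22
  #.#..|#  b20=1 t=0,i=2
  #..##|#  b19=1 t=0,i=17
  #..#.|#  b18=1 t=0,i=4
  #...#|#  b17=1 t=0,i=9
  #....|#  b16=1 t=2,i=4
  .####|#  b15=1 t=1,i=2
  .###.|.  b14=0 t=0,i=19
  .##.#|.  b13=0 t=0,i=0
  .##..|.  b12=0 t=0,i=15
  .#.##|.  b11=0 t=1,i=0
  .#.#.|.  b10=0 t=0,i=6
  .#..#|#  b9=1 t=0,i=3
  .#...|#  b8=1 t=0,i=8
  ..###|#  b7=1 t=0,i=18
  ..##.|#  b6=1 t=0,i=11
  ..#.#|#  b5=1 t=0,i=5
  ..#..|#  b4=1 t=1,i=14
  ...##|#  b3=1 t=0,i=10
  ...#.|#  b2=1 t=1,i=21
  ....#|.  b1=0 t=2,i=6
  .....|.  b0=0 t=2,i=5
  bits 00010101010111111000001111111100 = 358581244

358581244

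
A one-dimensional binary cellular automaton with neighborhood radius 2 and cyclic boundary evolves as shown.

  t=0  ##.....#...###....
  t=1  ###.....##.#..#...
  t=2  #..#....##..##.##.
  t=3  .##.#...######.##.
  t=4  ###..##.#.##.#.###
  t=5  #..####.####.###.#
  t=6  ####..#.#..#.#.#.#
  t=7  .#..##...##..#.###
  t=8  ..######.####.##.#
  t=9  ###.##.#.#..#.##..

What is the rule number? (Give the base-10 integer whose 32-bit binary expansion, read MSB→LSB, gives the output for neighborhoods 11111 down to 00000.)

2750299072

  [31] ##### => #  t=3,i=10
  [30] ####. => .  t=3,i=12
  [29] ###.# => #  t=3,i=13
  [28] ###.. => .  t=0,i=13
  [27] ##.## => .  t=2,i=14
  [26] ##.#. => .  t=1,i=10
  [25] ##..# => #  t=2,i=10
  [24] ##... => #  t=0,i=2
  [23] #.### => #  t=4,i=15
  [22] #.##. => #  t=2,i=15
  [21] #.#.# => #  t=4,i=8
  [20] #.#.. => .  t=1,i=11
  [19] #..## => #  t=2,i=11
  [18] #..#. => #  t=1,i=13
  [17] #...# => #  t=0,i=9
  [16] #.... => .  t=0,i=3
  [15] .#### => .  t=3,i=9
  [14] .###. => .  t=0,i=12
  [13] .##.# => #  t=1,i=9
  [12] .##.. => #  t=0,i=1
  [11] .#.## => #  t=4,i=9
  [10] .#.#. => .  t=6,i=7
  [9] .#..# => #  t=1,i=12
  [8] .#... => #  t=0,i=8
  [7] ..### => #  t=0,i=11
  [6] ..##. => #  t=0,i=0
  [5] ..#.# => .  t=6,i=6
  [4] ..#.. => .  t=0,i=7
  [3] ...## => .  t=0,i=10
  [2] ...#. => .  t=0,i=6
  [1] ....# => .  t=0,i=5
  [0] ..... => .  t=0,i=4
  bits 10100011111011100011101111000000 = 2750299072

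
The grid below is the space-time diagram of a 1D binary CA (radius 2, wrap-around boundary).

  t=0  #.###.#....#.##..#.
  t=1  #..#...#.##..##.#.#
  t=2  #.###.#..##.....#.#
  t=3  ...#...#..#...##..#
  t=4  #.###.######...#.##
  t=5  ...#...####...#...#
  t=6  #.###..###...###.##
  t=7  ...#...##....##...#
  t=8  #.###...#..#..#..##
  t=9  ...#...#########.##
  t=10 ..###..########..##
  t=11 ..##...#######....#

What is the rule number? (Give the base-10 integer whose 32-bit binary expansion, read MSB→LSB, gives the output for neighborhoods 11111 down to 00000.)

3227834262

  #####|#  b31=1 t=4,i=8
  ####.|#  b30=1 t=4,i=10
  ###.#|.  b29=0 t=0,i=4
  ###..|.  b28=0 t=4,i=11
  ##.##|.  b27=0 t=2,i=1
  ##.#.|.  b26=0 t=0,i=5
  ##..#|.  b25=0 t=0,i=15
  ##...|.  b24=0 t=2,i=11
  #.###|.  b23=0 t=0,i=2
  #.##.|#  b22=1 t=0,i=13
  #.#.#|#  b21=1 t=0,i=0
  #.#..|.  b20=0 t=0,i=6
  #..##|.  b19=0 t=1,i=12
  #..#.|#  b18=1 t=0,i=16
  #...#|.  b17=0 t=1,i=5
  #....|.  b16=0 t=0,i=8
  .####|#  b15=1 t=4,i=7
  .###.|#  b14=1 t=0,i=3
  .##.#|.  b13=0 t=1,i=14
  .##..|#  b12=1 t=0,i=14
  .#.##|.  b11=0 t=0,i=1
  .#.#.|#  b10=1 t=0,i=18
  .#..#|#  b9=1 t=2,i=7
  .#...|#  b8=1 t=0,i=7
  ..###|#  b7=1 t=5,i=7
  ..##.|.  b6=0 t=1,i=13
  ..#.#|.  b5=0 t=0,i=11
  ..#..|#  b4=1 t=1,i=3
  ...##|.  b3=0 t=3,i=13
  ...#.|#  b2=1 t=0,i=10
  ....#|#  b1=1 t=0,i=9
  .....|.  b0=0 t=2,i=13
  bits 11000000011001001101011110010110 = 3227834262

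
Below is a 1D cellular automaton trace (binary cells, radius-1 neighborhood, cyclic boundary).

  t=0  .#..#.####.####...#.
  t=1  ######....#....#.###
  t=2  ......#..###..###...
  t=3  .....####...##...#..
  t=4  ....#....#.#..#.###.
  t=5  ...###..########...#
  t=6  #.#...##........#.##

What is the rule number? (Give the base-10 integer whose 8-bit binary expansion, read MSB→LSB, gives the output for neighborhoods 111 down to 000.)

  [7] ### => .  t=0,i=7
  [6] ##. => .  t=0,i=9
  [5] #.# => #  t=0,i=5
  [4] #.. => #  t=0,i=2
  [3] .## => .  t=0,i=6
  [2] .#. => #  t=0,i=1
  [1] ..# => #  t=0,i=0
  [0] ... => .  t=0,i=16
  bits 00110110 = 54

54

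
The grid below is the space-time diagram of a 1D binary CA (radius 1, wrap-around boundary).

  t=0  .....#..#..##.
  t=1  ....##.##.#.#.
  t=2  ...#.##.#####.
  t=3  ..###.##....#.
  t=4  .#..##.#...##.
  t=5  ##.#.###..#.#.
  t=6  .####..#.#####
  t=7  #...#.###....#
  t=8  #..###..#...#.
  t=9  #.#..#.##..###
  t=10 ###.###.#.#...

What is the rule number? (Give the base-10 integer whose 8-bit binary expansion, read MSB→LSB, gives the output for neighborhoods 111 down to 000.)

102

  ### -> .   bit 7 = 0  t=2,i=9
  ##. -> #   bit 6 = 1  t=0,i=12
  #.# -> #   bit 5 = 1  t=1,i=6
  #.. -> .   bit 4 = 0  t=0,i=6
  .## -> .   bit 3 = 0  t=0,i=11
  .#. -> #   bit 2 = 1  t=0,i=5
  ..# -> #   bit 1 = 1  t=0,i=4
  ... -> .   bit 0 = 0  t=0,i=0
  bits 01100110 = 102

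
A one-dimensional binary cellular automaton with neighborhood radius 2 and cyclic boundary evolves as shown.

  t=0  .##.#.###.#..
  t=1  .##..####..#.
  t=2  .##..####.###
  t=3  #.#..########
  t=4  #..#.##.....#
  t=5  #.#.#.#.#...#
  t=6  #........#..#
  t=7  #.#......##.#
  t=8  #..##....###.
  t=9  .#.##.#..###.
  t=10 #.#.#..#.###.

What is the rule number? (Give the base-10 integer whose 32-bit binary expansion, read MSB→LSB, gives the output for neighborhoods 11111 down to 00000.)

2022046672

  #####|.  b31=0 t=3,i=7
  ####.|#  b30=1 t=1,i=7
  ###.#|#  b29=1 t=0,i=8
  ###..|#  b28=1 t=1,i=8
  ##.##|#  b27=1 t=2,i=0
  ##.#.|.  b26=0 t=0,i=3
  ##..#|.  b25=0 t=1,i=3
  ##...|.  b24=0 t=4,i=7
  #.###|#  b23=1 t=0,i=6
  #.##.|.  b22=0 t=2,i=1
  #.#.#|.  b21=0 t=0,i=4
  #.#..|.  b20=0 t=0,i=10
  #..##|.  b19=0 t=1,i=0
  #..#.|#  b18=1 t=1,i=10
  #...#|.  b17=0 t=0,i=12
  #....|#  b16=1 t=4,i=8
  .####|#  b15=1 t=1,i=6
  .###.|#  b14=1 t=0,i=7
  .##.#|#  b13=1 t=0,i=2
  .##..|#  b12=1 t=1,i=2
  .#.##|#  b11=1 t=0,i=5
  .#.#.|.  b10=0 t=5,i=3
  .#..#|#  b9=1 t=1,i=12
  .#...|#  b8=1 t=0,i=11
  ..###|#  b7=1 t=1,i=5
  ..##.|#  b6=1 t=0,i=1
  ..#.#|.  b5=0 t=4,i=3
  ..#..|#  b4=1 t=1,i=11
  ...##|.  b3=0 t=0,i=0
  ...#.|.  b2=0 t=6,i=8
  ....#|.  b1=0 t=4,i=10
  .....|.  b0=0 t=4,i=9
  bits 01111000100001011111101111010000 = 2022046672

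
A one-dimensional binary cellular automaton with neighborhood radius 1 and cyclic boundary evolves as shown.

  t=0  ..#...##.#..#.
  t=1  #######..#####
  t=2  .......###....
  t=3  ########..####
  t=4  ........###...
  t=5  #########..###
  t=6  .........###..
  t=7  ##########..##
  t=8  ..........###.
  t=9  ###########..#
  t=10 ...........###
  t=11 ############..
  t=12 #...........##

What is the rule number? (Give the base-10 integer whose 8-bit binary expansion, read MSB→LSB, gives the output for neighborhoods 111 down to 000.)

31

  ### -> .   bit 7 = 0  t=1,i=0
  ##. -> .   bit 6 = 0  t=0,i=7
  #.# -> .   bit 5 = 0  t=0,i=8
  #.. -> #   bit 4 = 1  t=0,i=3
  .## -> #   bit 3 = 1  t=0,i=6
  .#. -> #   bit 2 = 1  t=0,i=2
  ..# -> #   bit 1 = 1  t=0,i=1
  ... -> #   bit 0 = 1  t=0,i=0
  bits 00011111 = 31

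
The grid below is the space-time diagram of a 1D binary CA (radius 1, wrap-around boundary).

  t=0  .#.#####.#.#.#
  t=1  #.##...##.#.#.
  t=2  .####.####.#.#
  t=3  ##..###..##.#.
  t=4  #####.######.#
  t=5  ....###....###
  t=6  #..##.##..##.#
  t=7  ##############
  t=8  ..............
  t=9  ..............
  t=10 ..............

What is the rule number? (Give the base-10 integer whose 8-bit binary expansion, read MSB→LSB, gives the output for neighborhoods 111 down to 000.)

  nb ###: next=.  (t=0,i=4, bit7=0)
  nb ##.: next=#  (t=0,i=7, bit6=1)
  nb #.#: next=#  (t=0,i=0, bit5=1)
  nb #..: next=#  (t=1,i=4, bit4=1)
  nb .##: next=#  (t=0,i=3, bit3=1)
  nb .#.: next=.  (t=0,i=1, bit2=0)
  nb ..#: next=#  (t=1,i=6, bit1=1)
  nb ...: next=.  (t=1,i=5, bit0=0)
  bits 01111010 = 122

122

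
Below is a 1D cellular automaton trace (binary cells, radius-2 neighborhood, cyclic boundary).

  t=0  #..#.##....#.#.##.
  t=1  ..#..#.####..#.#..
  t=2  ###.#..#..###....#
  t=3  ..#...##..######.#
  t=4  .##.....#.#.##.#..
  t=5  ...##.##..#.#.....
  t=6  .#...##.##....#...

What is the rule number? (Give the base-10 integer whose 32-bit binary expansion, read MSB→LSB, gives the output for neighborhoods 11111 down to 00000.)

  ##### -> #   bit 31 = 1  t=3,i=12
  ####. -> .   bit 30 = 0  t=1,i=9
  ###.# -> #   bit 29 = 1  t=2,i=2
  ###.. -> #   bit 28 = 1  t=1,i=10
  ##.## -> #   bit 27 = 1  t=5,i=5
  ##.#. -> .   bit 26 = 0  t=0,i=17
  ##..# -> #   bit 25 = 1  t=1,i=11
  ##... -> #   bit 24 = 1  t=0,i=7
  #.### -> #   bit 23 = 1  t=1,i=7
  #.##. -> #   bit 22 = 1  t=0,i=5
  #.#.# -> #   bit 21 = 1  t=0,i=13
  #.#.. -> .   bit 20 = 0  t=0,i=0
  #..## -> .   bit 19 = 0  t=2,i=9
  #..#. -> #   bit 18 = 1  t=0,i=2
  #...# -> .   bit 17 = 0  t=3,i=4
  #.... -> #   bit 16 = 1  t=0,i=8
  .#### -> .   bit 15 = 0  t=1,i=8
  .###. -> #   bit 14 = 1  t=2,i=11
  .##.# -> .   bit 13 = 0  t=0,i=16
  .##.. -> .   bit 12 = 0  t=0,i=6
  .#.## -> .   bit 11 = 0  t=0,i=4
  .#.#. -> .   bit 10 = 0  t=0,i=12
  .#..# -> .   bit 9 = 0  t=0,i=1
  .#... -> .   bit 8 = 0  t=1,i=16
  ..### -> #   bit 7 = 1  t=2,i=10
  ..##. -> .   bit 6 = 0  t=3,i=6
  ..#.# -> .   bit 5 = 0  t=0,i=3
  ..#.. -> #   bit 4 = 1  t=1,i=2
  ...## -> .   bit 3 = 0  t=2,i=16
  ...#. -> #   bit 2 = 1  t=0,i=10
  ....# -> #   bit 1 = 1  t=0,i=9
  ..... -> .   bit 0 = 0  t=4,i=5
  bits 10111011111001010100000010010110 = 3152363670

3152363670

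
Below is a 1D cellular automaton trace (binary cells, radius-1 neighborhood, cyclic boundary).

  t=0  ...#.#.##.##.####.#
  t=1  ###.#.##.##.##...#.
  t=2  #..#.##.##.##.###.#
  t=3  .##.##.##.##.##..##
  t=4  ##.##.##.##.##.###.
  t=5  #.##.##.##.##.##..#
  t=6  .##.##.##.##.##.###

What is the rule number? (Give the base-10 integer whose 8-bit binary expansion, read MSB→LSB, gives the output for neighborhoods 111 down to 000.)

  ### -> .   bit 7 = 0  t=0,i=14
  ##. -> .   bit 6 = 0  t=0,i=8
  #.# -> #   bit 5 = 1  t=0,i=4
  #.. -> #   bit 4 = 1  t=0,i=0
  .## -> #   bit 3 = 1  t=0,i=7
  .#. -> .   bit 2 = 0  t=0,i=3
  ..# -> #   bit 1 = 1  t=0,i=2
  ... -> #   bit 0 = 1  t=0,i=1
  bits 00111011 = 59

59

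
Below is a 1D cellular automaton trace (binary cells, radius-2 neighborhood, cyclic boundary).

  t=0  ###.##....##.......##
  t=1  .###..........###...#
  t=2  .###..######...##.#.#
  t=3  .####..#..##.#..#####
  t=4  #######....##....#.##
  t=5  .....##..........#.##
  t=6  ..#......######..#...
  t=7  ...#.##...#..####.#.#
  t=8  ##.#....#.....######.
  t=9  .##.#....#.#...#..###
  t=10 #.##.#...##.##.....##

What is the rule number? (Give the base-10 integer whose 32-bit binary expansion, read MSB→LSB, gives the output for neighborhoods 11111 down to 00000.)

2124866849

  #####|.  b31=0 t=0,i=0
  ####.|#  b30=1 t=0,i=1
  ###.#|#  b29=1 t=0,i=2
  ###..|#  b28=1 t=1,i=3
  ##.##|#  b27=1 t=0,i=3
  ##.#.|#  b26=1 t=2,i=17
  ##..#|#  b25=1 t=2,i=4
  ##...|.  b24=0 t=0,i=6
  #.###|#  b23=1 t=1,i=1
  #.##.|.  b22=0 t=0,i=4
  #.#.#|#  b21=1 t=2,i=18
  #.#..|.  b20=0 t=3,i=13
  #..##|.  b19=0 t=2,i=5
  #..#.|#  b18=1 t=3,i=6
  #...#|#  b17=1 t=1,i=18
  #....|.  b16=0 t=0,i=7
  .####|#  b15=1 t=0,i=20
  .###.|#  b14=1 t=1,i=2
  .##.#|#  b13=1 t=2,i=16
  .##..|.  b12=0 t=0,i=5
  .#.##|.  b11=0 t=1,i=0
  .#.#.|#  b10=1 t=2,i=19
  .#..#|.  b9=0 t=3,i=8
  .#...|#  b8=1 t=6,i=3
  ..###|.  b7=0 t=0,i=19
  ..##.|.  b6=0 t=0,i=10
  ..#.#|#  b5=1 t=1,i=20
  ..#..|.  b4=0 t=3,i=7
  ...##|.  b3=0 t=0,i=9
  ...#.|.  b2=0 t=1,i=19
  ....#|.  b1=0 t=0,i=8
  .....|#  b0=1 t=0,i=14
  bits 01111110101001101110010100100001 = 2124866849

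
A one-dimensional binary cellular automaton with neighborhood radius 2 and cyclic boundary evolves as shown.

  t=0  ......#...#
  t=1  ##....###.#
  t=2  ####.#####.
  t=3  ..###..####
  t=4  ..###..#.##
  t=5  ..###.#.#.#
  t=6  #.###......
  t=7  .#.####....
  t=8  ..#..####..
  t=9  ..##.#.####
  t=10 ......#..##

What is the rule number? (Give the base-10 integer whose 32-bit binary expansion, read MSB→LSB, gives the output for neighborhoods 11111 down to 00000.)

  #####|#  b31=1 t=2,i=7
  ####.|#  b30=1 t=2,i=2
  ###.#|#  b29=1 t=1,i=8
  ###..|#  b28=1 t=1,i=1
  ##.##|#  b27=1 t=1,i=9
  ##.#.|.  b26=0 t=5,i=5
  ##..#|.  b25=0 t=3,i=0
  ##...|#  b24=1 t=1,i=2
  #.###|.  b23=0 t=1,i=10
  #.##.|.  b22=0 t=4,i=9
  #.#.#|.  b21=0 t=5,i=6
  #.#..|.  b20=0 t=5,i=10
  #..##|.  b19=0 t=3,i=1
  #..#.|#  b18=1 t=4,i=6
  #...#|#  b17=1 t=0,i=8
  #....|#  b16=1 t=0,i=1
  .####|.  b15=0 t=2,i=1
  .###.|#  b14=1 t=1,i=0
  .##.#|.  b13=0 t=9,i=3
  .##..|#  b12=1 t=4,i=10
  .#.##|#  b11=1 t=4,i=8
  .#.#.|.  b10=0 t=5,i=7
  .#..#|#  b9=1 t=5,i=0
  .#...|#  b8=1 t=0,i=0
  ..###|#  b7=1 t=1,i=6
  ..##.|.  b6=0 t=9,i=2
  ..#.#|.  b5=0 t=4,i=7
  ..#..|#  b4=1 t=0,i=6
  ...##|#  b3=1 t=1,i=5
  ...#.|.  b2=0 t=0,i=5
  ....#|.  b1=0 t=0,i=4
  .....|.  b0=0 t=0,i=2
  bits 11111001000001110101101110011000 = 4178008984

4178008984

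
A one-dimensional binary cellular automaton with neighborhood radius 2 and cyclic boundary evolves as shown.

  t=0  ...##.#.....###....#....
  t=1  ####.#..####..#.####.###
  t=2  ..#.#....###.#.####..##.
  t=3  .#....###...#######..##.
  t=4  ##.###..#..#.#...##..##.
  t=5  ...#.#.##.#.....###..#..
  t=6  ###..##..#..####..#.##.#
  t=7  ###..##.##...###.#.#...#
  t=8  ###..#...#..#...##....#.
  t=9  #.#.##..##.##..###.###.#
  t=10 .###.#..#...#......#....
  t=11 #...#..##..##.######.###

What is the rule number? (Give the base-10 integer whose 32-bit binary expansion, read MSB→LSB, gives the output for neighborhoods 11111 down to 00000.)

1420138591

  ##### -> .   bit 31 = 0  t=1,i=0
  ####. -> #   bit 30 = 1  t=1,i=2
  ###.# -> .   bit 29 = 0  t=1,i=3
  ###.. -> #   bit 28 = 1  t=0,i=14
  ##.## -> .   bit 27 = 0  t=1,i=20
  ##.#. -> #   bit 26 = 1  t=0,i=5
  ##..# -> .   bit 25 = 0  t=1,i=12
  ##... -> .   bit 24 = 0  t=0,i=15
  #.### -> #   bit 23 = 1  t=1,i=16
  #.##. -> .   bit 22 = 0  t=4,i=0
  #.#.# -> #   bit 21 = 1  t=2,i=13
  #.#.. -> .   bit 20 = 0  t=0,i=6
  #..## -> .   bit 19 = 0  t=1,i=7
  #..#. -> #   bit 18 = 1  t=1,i=13
  #...# -> .   bit 17 = 0  t=2,i=0
  #.... -> #   bit 16 = 1  t=0,i=8
  .#### -> #   bit 15 = 1  t=1,i=9
  .###. -> .   bit 14 = 0  t=0,i=13
  .##.# -> .   bit 13 = 0  t=0,i=4
  .##.. -> #   bit 12 = 1  t=2,i=22
  .#.## -> #   bit 11 = 1  t=1,i=15
  .#.#. -> .   bit 10 = 0  t=2,i=3
  .#..# -> .   bit 9 = 0  t=1,i=6
  .#... -> .   bit 8 = 0  t=0,i=7
  ..### -> .   bit 7 = 0  t=0,i=12
  ..##. -> #   bit 6 = 1  t=0,i=3
  ..#.# -> .   bit 5 = 0  t=1,i=14
  ..#.. -> #   bit 4 = 1  t=0,i=19
  ...## -> #   bit 3 = 1  t=0,i=2
  ...#. -> #   bit 2 = 1  t=0,i=18
  ....# -> #   bit 1 = 1  t=0,i=1
  ..... -> #   bit 0 = 1  t=0,i=0
  bits 01010100101001011001100001011111 = 1420138591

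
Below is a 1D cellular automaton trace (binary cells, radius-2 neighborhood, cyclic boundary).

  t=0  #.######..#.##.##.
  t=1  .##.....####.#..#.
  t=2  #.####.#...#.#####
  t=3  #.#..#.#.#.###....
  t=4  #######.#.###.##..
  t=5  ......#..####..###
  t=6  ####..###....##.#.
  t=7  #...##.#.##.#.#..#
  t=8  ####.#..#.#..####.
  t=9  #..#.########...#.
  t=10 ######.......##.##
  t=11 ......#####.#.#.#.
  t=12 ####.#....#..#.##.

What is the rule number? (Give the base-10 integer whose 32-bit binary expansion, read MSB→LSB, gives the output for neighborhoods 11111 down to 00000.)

597655097

  nb #####: next=.  (t=0,i=4, bit31=0)
  nb ####.: next=.  (t=0,i=6, bit30=0)
  nb ###.#: next=#  (t=1,i=11, bit29=1)
  nb ###..: next=.  (t=0,i=7, bit28=0)
  nb ##.##: next=.  (t=0,i=14, bit27=0)
  nb ##.#.: next=.  (t=0,i=17, bit26=0)
  nb ##..#: next=#  (t=0,i=8, bit25=1)
  nb ##...: next=#  (t=1,i=3, bit24=1)
  nb #.###: next=#  (t=0,i=2, bit23=1)
  nb #.##.: next=.  (t=0,i=12, bit22=0)
  nb #.#.#: next=.  (t=0,i=0, bit21=0)
  nb #.#..: next=#  (t=1,i=13, bit20=1)
  nb #..##: next=#  (t=1,i=0, bit19=1)
  nb #..#.: next=#  (t=0,i=9, bit18=1)
  nb #...#: next=#  (t=2,i=9, bit17=1)
  nb #....: next=#  (t=1,i=4, bit16=1)
  nb .####: next=.  (t=0,i=3, bit15=0)
  nb .###.: next=#  (t=3,i=12, bit14=1)
  nb .##.#: next=#  (t=0,i=13, bit13=1)
  nb .##..: next=#  (t=1,i=2, bit12=1)
  nb .#.##: next=#  (t=0,i=1, bit11=1)
  nb .#.#.: next=#  (t=3,i=1, bit10=1)
  nb .#..#: next=#  (t=1,i=14, bit9=1)
  nb .#...: next=.  (t=2,i=8, bit8=0)
  nb ..###: next=.  (t=1,i=8, bit7=0)
  nb ..##.: next=.  (t=1,i=1, bit6=0)
  nb ..#.#: next=#  (t=0,i=10, bit5=1)
  nb ..#..: next=#  (t=1,i=16, bit4=1)
  nb ...##: next=#  (t=1,i=7, bit3=1)
  nb ...#.: next=.  (t=2,i=10, bit2=0)
  nb ....#: next=.  (t=1,i=6, bit1=0)
  nb .....: next=#  (t=1,i=5, bit0=1)
  bits 00100011100111110111111000111001 = 597655097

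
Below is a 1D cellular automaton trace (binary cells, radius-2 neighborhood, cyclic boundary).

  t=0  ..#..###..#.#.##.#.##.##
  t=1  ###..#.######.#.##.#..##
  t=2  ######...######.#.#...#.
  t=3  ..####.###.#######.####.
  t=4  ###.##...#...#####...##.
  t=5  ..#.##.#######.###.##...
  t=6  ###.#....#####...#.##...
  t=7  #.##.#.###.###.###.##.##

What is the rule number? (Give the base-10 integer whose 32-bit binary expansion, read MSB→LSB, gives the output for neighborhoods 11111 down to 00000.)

4133885374

  #####|#  b31=1 t=1,i=0
  ####.|#  b30=1 t=1,i=1
  ###.#|#  b29=1 t=1,i=12
  ###..|#  b28=1 t=0,i=7
  ##.##|.  b27=0 t=0,i=21
  ##.#.|#  b26=1 t=0,i=16
  ##..#|#  b25=1 t=0,i=0
  ##...|.  b24=0 t=2,i=6
  #.###|.  b23=0 t=1,i=7
  #.##.|#  b22=1 t=0,i=14
  #.#.#|#  b21=1 t=0,i=12
  #.#..|.  b20=0 t=1,i=19
  #..##|.  b19=0 t=0,i=4
  #..#.|#  b18=1 t=0,i=1
  #...#|#  b17=1 t=2,i=7
  #....|.  b16=0 t=5,i=22
  .####|.  b15=0 t=1,i=8
  .###.|.  b14=0 t=0,i=6
  .##.#|.  b13=0 t=0,i=15
  .##..|#  b12=1 t=0,i=23
  .#.##|.  b11=0 t=0,i=13
  .#.#.|#  b10=1 t=0,i=11
  .#..#|.  b9=0 t=0,i=3
  .#...|#  b8=1 t=2,i=19
  ..###|#  b7=1 t=0,i=5
  ..##.|.  b6=0 t=4,i=21
  ..#.#|#  b5=1 t=0,i=10
  ..#..|#  b4=1 t=0,i=2
  ...##|#  b3=1 t=2,i=8
  ...#.|#  b2=1 t=2,i=21
  ....#|#  b1=1 t=5,i=0
  .....|.  b0=0 t=5,i=23
  bits 11110110011001100001010110111110 = 4133885374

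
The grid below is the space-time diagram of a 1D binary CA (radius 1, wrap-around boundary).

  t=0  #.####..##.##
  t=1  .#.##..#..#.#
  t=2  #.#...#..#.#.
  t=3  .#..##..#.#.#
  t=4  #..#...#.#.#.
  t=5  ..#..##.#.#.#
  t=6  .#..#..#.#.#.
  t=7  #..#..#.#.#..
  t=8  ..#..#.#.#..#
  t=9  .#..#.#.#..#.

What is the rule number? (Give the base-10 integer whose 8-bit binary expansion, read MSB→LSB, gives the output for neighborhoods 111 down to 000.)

  nb ###: next=#  (t=0,i=3, bit7=1)
  nb ##.: next=.  (t=0,i=0, bit6=0)
  nb #.#: next=#  (t=0,i=1, bit5=1)
  nb #..: next=.  (t=0,i=6, bit4=0)
  nb .##: next=.  (t=0,i=2, bit3=0)
  nb .#.: next=.  (t=1,i=1, bit2=0)
  nb ..#: next=#  (t=0,i=7, bit1=1)
  nb ...: next=#  (t=2,i=4, bit0=1)
  bits 10100011 = 163

163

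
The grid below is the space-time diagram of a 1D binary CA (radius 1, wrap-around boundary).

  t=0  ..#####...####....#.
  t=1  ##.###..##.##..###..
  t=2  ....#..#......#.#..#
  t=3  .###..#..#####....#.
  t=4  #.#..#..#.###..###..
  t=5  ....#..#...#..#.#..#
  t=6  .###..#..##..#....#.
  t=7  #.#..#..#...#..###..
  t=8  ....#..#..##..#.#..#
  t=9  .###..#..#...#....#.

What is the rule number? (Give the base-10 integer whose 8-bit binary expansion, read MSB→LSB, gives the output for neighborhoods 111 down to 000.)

  ### -> #   bit 7 = 1  t=0,i=3
  ##. -> .   bit 6 = 0  t=0,i=6
  #.# -> .   bit 5 = 0  t=1,i=2
  #.. -> .   bit 4 = 0  t=0,i=7
  .## -> .   bit 3 = 0  t=0,i=2
  .#. -> .   bit 2 = 0  t=0,i=18
  ..# -> #   bit 1 = 1  t=0,i=1
  ... -> #   bit 0 = 1  t=0,i=0
  bits 10000011 = 131

131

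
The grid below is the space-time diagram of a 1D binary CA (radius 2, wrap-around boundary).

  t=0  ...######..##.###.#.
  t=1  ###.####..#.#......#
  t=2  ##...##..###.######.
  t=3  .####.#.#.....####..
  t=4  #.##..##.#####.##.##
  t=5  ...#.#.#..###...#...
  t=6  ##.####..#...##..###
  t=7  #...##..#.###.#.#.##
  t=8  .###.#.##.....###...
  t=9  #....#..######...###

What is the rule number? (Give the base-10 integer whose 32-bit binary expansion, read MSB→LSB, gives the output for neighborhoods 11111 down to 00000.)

  [31] ##### => #  t=0,i=5
  [30] ####. => #  t=0,i=7
  [29] ###.# => .  t=0,i=16
  [28] ###.. => .  t=0,i=8
  [27] ##.## => .  t=0,i=13
  [26] ##.#. => .  t=0,i=17
  [25] ##..# => .  t=0,i=9
  [24] ##... => #  t=2,i=2
  [23] #.### => .  t=0,i=14
  [22] #.##. => .  t=2,i=0
  [21] #.#.# => #  t=3,i=6
  [20] #.#.. => .  t=0,i=18
  [19] #..## => #  t=0,i=10
  [18] #..#. => #  t=1,i=9
  [17] #...# => #  t=2,i=3
  [16] #.... => #  t=0,i=0
  [15] .#### => #  t=0,i=4
  [14] .###. => .  t=0,i=15
  [13] .##.# => #  t=0,i=12
  [12] .##.. => #  t=2,i=1
  [11] .#.## => .  t=7,i=9
  [10] .#.#. => #  t=1,i=11
  [9] .#..# => .  t=5,i=8
  [8] .#... => #  t=0,i=19
  [7] ..### => .  t=0,i=3
  [6] ..##. => .  t=0,i=11
  [5] ..#.# => #  t=1,i=10
  [4] ..#.. => .  t=5,i=16
  [3] ...## => #  t=0,i=2
  [2] ...#. => .  t=5,i=2
  [1] ....# => #  t=0,i=1
  [0] ..... => #  t=1,i=15
  bits 11000001001011111011010100101011 = 3241129259

3241129259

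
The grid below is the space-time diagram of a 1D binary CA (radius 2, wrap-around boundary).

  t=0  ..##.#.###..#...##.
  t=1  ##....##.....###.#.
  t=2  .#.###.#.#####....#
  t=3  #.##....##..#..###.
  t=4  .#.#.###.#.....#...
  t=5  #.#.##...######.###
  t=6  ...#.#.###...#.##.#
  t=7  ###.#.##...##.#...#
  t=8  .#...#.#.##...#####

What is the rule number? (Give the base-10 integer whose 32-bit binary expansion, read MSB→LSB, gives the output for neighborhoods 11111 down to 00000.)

  ##### -> .   bit 31 = 0  t=2,i=11
  ####. -> #   bit 30 = 1  t=2,i=12
  ###.# -> .   bit 29 = 0  t=1,i=15
  ###.. -> .   bit 28 = 0  t=0,i=9
  ##.## -> #   bit 27 = 1  t=5,i=15
  ##.#. -> .   bit 26 = 0  t=0,i=4
  ##..# -> .   bit 25 = 0  t=0,i=10
  ##... -> .   bit 24 = 0  t=0,i=18
  #.### -> #   bit 23 = 1  t=0,i=7
  #.##. -> .   bit 22 = 0  t=1,i=0
  #.#.# -> .   bit 21 = 0  t=0,i=5
  #.#.. -> #   bit 20 = 1  t=4,i=9
  #..## -> .   bit 19 = 0  t=3,i=14
  #..#. -> .   bit 18 = 0  t=0,i=11
  #...# -> #   bit 17 = 1  t=0,i=0
  #.... -> #   bit 16 = 1  t=1,i=3
  .#### -> .   bit 15 = 0  t=2,i=10
  .###. -> .   bit 14 = 0  t=0,i=8
  .##.# -> .   bit 13 = 0  t=0,i=3
  .##.. -> #   bit 12 = 1  t=0,i=17
  .#.## -> #   bit 11 = 1  t=0,i=6
  .#.#. -> #   bit 10 = 1  t=2,i=0
  .#..# -> .   bit 9 = 0  t=3,i=13
  .#... -> #   bit 8 = 1  t=0,i=13
  ..### -> #   bit 7 = 1  t=1,i=13
  ..##. -> .   bit 6 = 0  t=0,i=2
  ..#.# -> .   bit 5 = 0  t=2,i=18
  ..#.. -> .   bit 4 = 0  t=0,i=12
  ...## -> #   bit 3 = 1  t=0,i=1
  ...#. -> #   bit 2 = 1  t=2,i=17
  ....# -> #   bit 1 = 1  t=1,i=4
  ..... -> #   bit 0 = 1  t=1,i=10
  bits 01001000100100110001110110001111 = 1217600911

1217600911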